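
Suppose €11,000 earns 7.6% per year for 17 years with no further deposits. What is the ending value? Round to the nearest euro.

11,000 × (1+0.076)^17 = 11,000 × 3.473830 = 38,212.1345

€38,212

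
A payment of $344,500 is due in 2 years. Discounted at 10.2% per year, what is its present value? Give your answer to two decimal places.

PV = FV·(1+i)^(−n) = 344,500 × 0.823449 = 283,678.2488

$283,678.25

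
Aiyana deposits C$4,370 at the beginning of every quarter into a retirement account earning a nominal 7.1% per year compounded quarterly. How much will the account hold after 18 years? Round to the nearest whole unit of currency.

C$638,806

Periodic rate i = 0.071/4 = 0.01775; n = 18 × 4 = 72 periods.
Accumulation factor s(72|0.01775) × (1+i) = 146.179936; FV = 4370 × 146.179936 = 638,806.3197
(Beginning-of-period payments → annuity-due factor ×(1+i).)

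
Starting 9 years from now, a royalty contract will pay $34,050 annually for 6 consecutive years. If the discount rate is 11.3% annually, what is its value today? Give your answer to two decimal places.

PV at t=8 (ordinary 6-year annuity): 34050 × a(6|0.113) = 34050 × 4.194226 = 142,813.4112
PV₀ = 142,813.4112 / (1+0.113)^8 = 142,813.4112 / 2.354840 = 60,646.7703

$60,646.77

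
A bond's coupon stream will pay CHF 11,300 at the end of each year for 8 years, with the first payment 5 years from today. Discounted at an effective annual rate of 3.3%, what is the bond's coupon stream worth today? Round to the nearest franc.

Value one period before first payment (t=4): 11300 × [1 − (1+0.033)^(−8)] / 0.033 = 11300 × 6.931697 = 78,328.1767
Discount back 4 years: 78,328.1767 × (1+0.033)^(−4) = 78,328.1767 × 0.878211 = 68,788.6413

CHF 68,789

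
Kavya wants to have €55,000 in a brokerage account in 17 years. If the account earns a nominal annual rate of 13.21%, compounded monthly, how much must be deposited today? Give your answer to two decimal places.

€5,893.82

With 12 periods per year: i = 0.0110083, n = 204.
Discount factor = (1+0.0110083)^(−204) = 0.107160; PV = 55,000 × 0.107160 = 5,893.8175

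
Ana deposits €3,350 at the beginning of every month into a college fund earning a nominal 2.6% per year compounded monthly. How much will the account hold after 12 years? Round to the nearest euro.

€566,644

i = 0.026/12 = 0.00216667 per month; n = 12·12 = 144.
FV = 3350 × [(1+0.00216667)^144 − 1] / 0.00216667 × (1+i) = 3350 × 169.147391 = 566,643.7582
Payments are at the start of each period, so multiply by (1+i).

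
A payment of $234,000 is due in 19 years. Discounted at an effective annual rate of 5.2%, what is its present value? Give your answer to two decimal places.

$89,313.44

Discount factor = (1+0.052)^(−19) = 0.381681; PV = 234,000 × 0.381681 = 89,313.4367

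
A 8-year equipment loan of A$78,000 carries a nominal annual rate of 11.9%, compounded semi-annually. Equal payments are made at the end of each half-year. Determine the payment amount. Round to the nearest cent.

With 2 periods per year: i = 0.0595, n = 16.
PMT = 78000 / ( [1 − (1+0.0595)^(−16)] / 0.0595 ) = 78000 / 10.140687 = 7,691.7868

A$7,691.79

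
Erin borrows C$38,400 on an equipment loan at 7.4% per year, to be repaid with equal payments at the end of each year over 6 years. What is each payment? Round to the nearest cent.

C$8,155.90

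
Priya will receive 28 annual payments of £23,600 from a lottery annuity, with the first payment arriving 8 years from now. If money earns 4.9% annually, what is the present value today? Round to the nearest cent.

£254,301.65

Value one period before first payment (t=7): 23600 × [1 − (1+0.049)^(−28)] / 0.049 = 23600 × 15.061409 = 355,449.2448
Discount back 7 years: 355,449.2448 × (1+0.049)^(−7) = 355,449.2448 × 0.715437 = 254,301.6503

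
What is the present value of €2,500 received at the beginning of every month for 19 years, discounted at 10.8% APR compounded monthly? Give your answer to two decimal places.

€243,936.28

Periodic rate i = 0.108/12 = 0.009; n = 19 × 12 = 228 periods.
Annuity factor a(228|0.009) × (1+i) = 97.574514; PV = 2500 × 97.574514 = 243,936.2849
(Beginning-of-period payments → annuity-due factor ×(1+i).)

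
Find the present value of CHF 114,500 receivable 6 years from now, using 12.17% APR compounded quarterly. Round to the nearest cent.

CHF 55,771.48

i = 0.1217/4 = 0.030425 per quarter; n = 6·4 = 24.
Discount factor = (1+0.030425)^(−24) = 0.487087; PV = 114,500 × 0.487087 = 55,771.4840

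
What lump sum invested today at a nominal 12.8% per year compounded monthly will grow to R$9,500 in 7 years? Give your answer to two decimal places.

i = 0.128/12 = 0.0106667 per month; n = 7·12 = 84.
Discount factor = (1+0.0106667)^(−84) = 0.410141; PV = 9,500 × 0.410141 = 3,896.3365

R$3,896.34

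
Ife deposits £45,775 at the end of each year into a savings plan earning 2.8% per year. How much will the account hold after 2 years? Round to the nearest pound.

FV = 45775 × [(1+0.028)^2 − 1] / 0.028 = 45775 × 2.028000 = 92,831.7000

£92,832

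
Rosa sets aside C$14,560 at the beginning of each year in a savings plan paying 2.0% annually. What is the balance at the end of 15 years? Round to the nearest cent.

C$256,827.99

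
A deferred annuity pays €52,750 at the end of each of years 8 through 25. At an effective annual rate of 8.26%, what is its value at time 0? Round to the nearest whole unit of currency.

PV at t=7 (ordinary 18-year annuity): 52750 × a(18|0.0826) = 52750 × 9.205218 = 485,575.2560
PV₀ = 485,575.2560 / (1+0.0826)^7 = 485,575.2560 / 1.742915 = 278,599.5358

€278,600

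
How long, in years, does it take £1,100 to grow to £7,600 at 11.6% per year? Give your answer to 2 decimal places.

17.61 years

(1+i)^n = 7600/1100 = 6.90909, so n = ln 6.90909 / ln 1.116 = 17.6111 years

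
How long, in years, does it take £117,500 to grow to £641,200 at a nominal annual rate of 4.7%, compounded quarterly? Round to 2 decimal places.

36.32 years

Periodic rate i = 0.047/4 = 0.01175.
n = ln(641200/117500) / ln(1+0.01175) = ln(5.45702) / 0.011682 = 145.2641 quarters
= 145.2641/4 years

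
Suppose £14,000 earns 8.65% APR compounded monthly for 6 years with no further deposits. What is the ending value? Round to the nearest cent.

With 12 periods per year: i = 0.00720833, n = 72.
FV = 14,000 × (1 + 0.00720833)^72 = 23,481.0968

£23,481.10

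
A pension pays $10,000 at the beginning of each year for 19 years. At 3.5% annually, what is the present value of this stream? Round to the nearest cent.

Annuity factor a(19|0.035) × (1+i) = 14.189682; PV = 10000 × 14.189682 = 141,896.8173
Payments are at the start of each period, so multiply by (1+i).

$141,896.82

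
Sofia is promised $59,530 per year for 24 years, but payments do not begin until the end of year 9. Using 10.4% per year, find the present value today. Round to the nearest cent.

$235,250.55

PV at t=8 (ordinary 24-year annuity): 59530 × a(24|0.104) = 59530 × 8.720620 = 519,138.4966
PV₀ = 519,138.4966 / (1+0.104)^8 = 519,138.4966 / 2.206747 = 235,250.5502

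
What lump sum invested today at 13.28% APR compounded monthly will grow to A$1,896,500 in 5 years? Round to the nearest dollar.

A$979,863

With 12 periods per year: i = 0.0110667, n = 60.
Discount factor = (1+0.0110667)^(−60) = 0.516669; PV = 1,896,500 × 0.516669 = 979,862.8477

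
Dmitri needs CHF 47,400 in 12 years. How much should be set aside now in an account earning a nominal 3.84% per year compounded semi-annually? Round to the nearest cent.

CHF 30,029.80

i = 0.0384/2 = 0.0192 per half-year; n = 12·2 = 24.
PV = 47,400 / (1 + 0.0192)^24 = 47,400 / 1.578432 = 30,029.7960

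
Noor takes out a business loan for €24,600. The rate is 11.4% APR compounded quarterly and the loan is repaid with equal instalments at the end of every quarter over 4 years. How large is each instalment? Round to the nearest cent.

€1,936.04

i = 0.114/4 = 0.0285 per quarter; n = 4·4 = 16.
PMT = 24600 / ( [1 − (1+0.0285)^(−16)] / 0.0285 ) = 24600 / 12.706363 = 1,936.0379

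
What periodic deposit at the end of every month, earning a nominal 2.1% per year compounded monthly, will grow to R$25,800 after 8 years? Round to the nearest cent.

Periodic rate i = 0.021/12 = 0.00175; n = 8 × 12 = 96 periods.
PMT = 25800 / ( [(1+0.00175)^96 − 1] / 0.00175 ) = 25800 / 104.435962 = 247.0413

R$247.04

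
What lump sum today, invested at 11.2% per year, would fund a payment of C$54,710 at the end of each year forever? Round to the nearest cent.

C$488,482.14

PV = PMT / i = 54710 / 0.112 = 488,482.1429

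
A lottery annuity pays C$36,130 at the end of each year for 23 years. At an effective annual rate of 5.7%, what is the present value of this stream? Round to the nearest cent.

Annuity factor a(23|0.057) = 12.641553; PV = 36130 × 12.641553 = 456,739.3252

C$456,739.33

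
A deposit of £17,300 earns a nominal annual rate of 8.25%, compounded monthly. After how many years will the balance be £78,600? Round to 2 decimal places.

18.41 years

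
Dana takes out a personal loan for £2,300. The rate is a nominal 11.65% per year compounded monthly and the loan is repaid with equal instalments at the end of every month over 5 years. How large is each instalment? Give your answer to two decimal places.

With 12 periods per year: i = 0.00970833, n = 60.
PMT = 2300 / ( [1 − (1+0.00970833)^(−60)] / 0.00970833 ) = 2300 / 45.314512 = 50.7564

£50.76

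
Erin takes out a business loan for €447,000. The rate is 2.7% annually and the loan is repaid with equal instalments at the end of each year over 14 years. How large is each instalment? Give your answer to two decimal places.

€38,766.46

Annuity-PV factor = 11.530587; PMT = 447000 / 11.530587 = 38,766.4580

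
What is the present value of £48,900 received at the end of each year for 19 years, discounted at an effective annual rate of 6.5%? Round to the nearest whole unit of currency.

£524,927

PV = 48900 × [1 − (1+0.065)^(−19)] / 0.065 = 48900 × 10.734710 = 524,927.3297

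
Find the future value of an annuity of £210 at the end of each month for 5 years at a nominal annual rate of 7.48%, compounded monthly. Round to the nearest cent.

£15,222.78

i = 0.0748/12 = 0.00623333 per month; n = 5·12 = 60.
Accumulation factor s(60|0.00623333) = 72.489441; FV = 210 × 72.489441 = 15,222.7825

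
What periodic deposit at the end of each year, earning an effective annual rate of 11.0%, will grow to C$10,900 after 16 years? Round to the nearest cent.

C$278.13

FV-annuity factor = 39.189948; PMT = 10900 / 39.189948 = 278.1325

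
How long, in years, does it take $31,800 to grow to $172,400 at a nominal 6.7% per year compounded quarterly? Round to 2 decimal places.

Periodic rate i = 0.067/4 = 0.01675.
n = ln(172400/31800) / ln(1+0.01675) = ln(5.42138) / 0.016611 = 101.7593 quarters
= 101.7593/4 years

25.44 years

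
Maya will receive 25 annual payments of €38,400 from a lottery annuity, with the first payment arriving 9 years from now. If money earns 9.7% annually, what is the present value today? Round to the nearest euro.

€170,106

PV at t=8 (ordinary 25-year annuity): 38400 × a(25|0.097) = 38400 × 9.290540 = 356,756.7431
PV₀ = 356,756.7431 / (1+0.097)^8 = 356,756.7431 / 2.097264 = 170,105.8189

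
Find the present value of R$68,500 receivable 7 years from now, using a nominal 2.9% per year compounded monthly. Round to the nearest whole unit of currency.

Periodic rate i = 0.029/12 = 0.00241667; n = 7 × 12 = 84 periods.
PV = 68,500 / (1 + 0.00241667)^84 = 68,500 / 1.224772 = 55,928.7547

R$55,929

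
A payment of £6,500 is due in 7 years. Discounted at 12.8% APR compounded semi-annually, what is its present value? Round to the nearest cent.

Periodic rate i = 0.128/2 = 0.064; n = 7 × 2 = 14 periods.
PV = 6,500 / (1 + 0.064)^14 = 6,500 / 2.383322 = 2,727.2853

£2,727.29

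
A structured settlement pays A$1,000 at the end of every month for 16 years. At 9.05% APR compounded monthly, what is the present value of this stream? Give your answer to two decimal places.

A$101,261.39

i = 0.0905/12 = 0.00754167 per month; n = 16·12 = 192.
PV = PMT · [1 − (1+i)^(−n)] / i = 1000 · 101.261395 = 101,261.3948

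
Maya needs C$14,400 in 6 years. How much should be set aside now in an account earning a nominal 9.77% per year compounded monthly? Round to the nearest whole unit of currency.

With 12 periods per year: i = 0.00814167, n = 72.
Discount factor = (1+0.00814167)^(−72) = 0.557760; PV = 14,400 × 0.557760 = 8,031.7437

C$8,032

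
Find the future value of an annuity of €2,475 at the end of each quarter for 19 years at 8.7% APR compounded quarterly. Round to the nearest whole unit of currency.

€470,067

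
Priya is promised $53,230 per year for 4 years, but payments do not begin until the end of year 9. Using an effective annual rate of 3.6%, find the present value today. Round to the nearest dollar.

Value one period before first payment (t=8): 53230 × [1 − (1+0.036)^(−4)] / 0.036 = 53230 × 3.664376 = 195,054.7488
Discount back 8 years: 195,054.7488 × (1+0.036)^(−8) = 195,054.7488 × 0.753567 = 146,986.8506

$146,987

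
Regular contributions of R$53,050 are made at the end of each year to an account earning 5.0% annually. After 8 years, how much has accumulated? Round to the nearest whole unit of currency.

FV = 53050 × [(1+0.05)^8 − 1] / 0.05 = 53050 × 9.549109 = 506,580.2259

R$506,580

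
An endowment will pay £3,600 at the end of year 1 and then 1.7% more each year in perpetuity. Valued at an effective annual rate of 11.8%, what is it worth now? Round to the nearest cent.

PV = D₁/(r − g) = 3600/(0.118 − 0.017) = 35,643.5644

£35,643.56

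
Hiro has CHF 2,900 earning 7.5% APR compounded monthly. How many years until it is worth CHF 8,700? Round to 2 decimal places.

Periodic rate i = 0.075/12 = 0.00625.
n = ln(8700/2900) / ln(1+0.00625) = ln(3.00000) / 0.006231 = 176.3267 months
= 176.3267/12 years

14.69 years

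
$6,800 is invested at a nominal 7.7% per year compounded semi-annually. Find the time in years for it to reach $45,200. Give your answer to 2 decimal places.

25.07 years

Periodic rate i = 0.077/2 = 0.0385.
(1+i)^n = 45200/6800 = 6.64706, so n = ln 6.64706 / ln 1.0385 = 50.1405 half-years
= 50.1405/2 years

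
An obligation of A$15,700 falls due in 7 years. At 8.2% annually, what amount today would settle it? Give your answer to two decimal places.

A$9,042.92

PV = FV·(1+i)^(−n) = 15,700 × 0.575982 = 9,042.9229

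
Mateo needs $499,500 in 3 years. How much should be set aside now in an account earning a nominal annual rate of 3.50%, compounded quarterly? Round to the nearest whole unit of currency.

With 4 periods per year: i = 0.00875, n = 12.
Discount factor = (1+0.00875)^(−12) = 0.900736; PV = 499,500 × 0.900736 = 449,917.5352

$449,918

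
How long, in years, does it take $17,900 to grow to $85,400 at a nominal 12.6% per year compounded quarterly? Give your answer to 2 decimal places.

Periodic rate i = 0.126/4 = 0.0315.
(1+i)^n = 85400/17900 = 4.77095, so n = ln 4.77095 / ln 1.0315 = 50.3818 quarters
= 50.3818/4 years

12.60 years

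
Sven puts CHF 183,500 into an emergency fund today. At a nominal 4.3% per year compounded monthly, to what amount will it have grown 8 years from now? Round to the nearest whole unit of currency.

i = 0.043/12 = 0.00358333 per month; n = 8·12 = 96.
183,500 × (1+0.00358333)^96 = 183,500 × 1.409712 = 258,682.0762

CHF 258,682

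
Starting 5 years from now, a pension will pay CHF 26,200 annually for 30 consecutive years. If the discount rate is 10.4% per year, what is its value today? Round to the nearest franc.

PV at t=4 (ordinary 30-year annuity): 26200 × a(30|0.104) = 26200 × 9.121194 = 238,975.2838
PV₀ = 238,975.2838 / (1+0.104)^4 = 238,975.2838 / 1.485512 = 160,870.6040

CHF 160,871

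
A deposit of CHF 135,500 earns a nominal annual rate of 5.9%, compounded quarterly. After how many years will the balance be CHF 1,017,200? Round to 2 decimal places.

34.42 years

Periodic rate i = 0.059/4 = 0.01475.
n = ln(1.0172e+06/135500) / ln(1+0.01475) = ln(7.50701) / 0.014642 = 137.6724 quarters
= 137.6724/4 years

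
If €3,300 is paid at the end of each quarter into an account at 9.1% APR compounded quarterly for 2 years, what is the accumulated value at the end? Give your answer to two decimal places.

€28,600.52

i = 0.091/4 = 0.02275 per quarter; n = 2·4 = 8.
FV = PMT · [(1+i)^n − 1] / i = 3300 · 8.666823 = 28,600.5155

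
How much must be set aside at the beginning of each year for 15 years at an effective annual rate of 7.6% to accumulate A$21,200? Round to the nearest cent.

A$748.54

FV-annuity factor × (1+i) = 28.321933; PMT = 21200 / 28.321933 = 748.5365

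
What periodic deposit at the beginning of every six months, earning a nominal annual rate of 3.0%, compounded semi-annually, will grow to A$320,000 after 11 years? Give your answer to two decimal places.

A$12,202.03

Periodic rate i = 0.03/2 = 0.015; n = 11 × 2 = 22 periods.
FV-annuity factor × (1+i) = 26.225144; PMT = 320000 / 26.225144 = 12,202.0304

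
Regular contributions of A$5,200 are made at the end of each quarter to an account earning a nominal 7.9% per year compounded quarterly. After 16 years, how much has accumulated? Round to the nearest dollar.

A$657,230

Periodic rate i = 0.079/4 = 0.01975; n = 16 × 4 = 64 periods.
FV = 5200 × [(1+0.01975)^64 − 1] / 0.01975 = 5200 × 126.390455 = 657,230.3660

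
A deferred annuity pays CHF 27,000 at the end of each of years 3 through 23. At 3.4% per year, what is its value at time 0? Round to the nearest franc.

CHF 374,697

PV at t=2 (ordinary 21-year annuity): 27000 × a(21|0.034) = 27000 × 14.837395 = 400,609.6768
Discount back 2 years: 400,609.6768 × (1+0.034)^(−2) = 400,609.6768 × 0.935317 = 374,697.1225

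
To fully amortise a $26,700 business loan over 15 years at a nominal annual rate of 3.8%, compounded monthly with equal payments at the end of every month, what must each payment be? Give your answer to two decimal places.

$194.83

Periodic rate i = 0.038/12 = 0.00316667; n = 15 × 12 = 180 periods.
PMT = 26700 / ( [1 − (1+0.00316667)^(−180)] / 0.00316667 ) = 26700 / 137.041585 = 194.8314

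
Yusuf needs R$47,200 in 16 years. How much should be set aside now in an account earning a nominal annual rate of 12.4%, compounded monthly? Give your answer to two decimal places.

R$6,557.27

Periodic rate i = 0.124/12 = 0.0103333; n = 16 × 12 = 192 periods.
PV = FV·(1+i)^(−n) = 47,200 × 0.138925 = 6,557.2708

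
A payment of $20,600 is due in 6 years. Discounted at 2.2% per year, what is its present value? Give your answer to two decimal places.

PV = FV·(1+i)^(−n) = 20,600 × 0.877596 = 18,078.4772

$18,078.48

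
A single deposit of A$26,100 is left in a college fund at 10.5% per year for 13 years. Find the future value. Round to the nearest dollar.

A$95,576

FV = PV·(1+i)^n = 26,100 × 3.661926 = 95,576.2797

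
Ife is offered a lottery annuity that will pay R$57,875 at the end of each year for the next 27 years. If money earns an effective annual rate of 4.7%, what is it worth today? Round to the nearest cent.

R$875,069.10

PV = 57875 × [1 − (1+0.047)^(−27)] / 0.047 = 57875 × 15.119984 = 875,069.0984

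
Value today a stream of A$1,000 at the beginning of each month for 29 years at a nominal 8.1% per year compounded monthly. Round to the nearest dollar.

A$134,797

i = 0.081/12 = 0.00675 per month; n = 29·12 = 348.
Annuity factor a(348|0.00675) × (1+i) = 134.796964; PV = 1000 × 134.796964 = 134,796.9638
(annuity-due: payments at period start, so ×(1+i).)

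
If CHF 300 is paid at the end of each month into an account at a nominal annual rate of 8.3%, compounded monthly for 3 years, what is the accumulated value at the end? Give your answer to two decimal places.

CHF 12,215.84

Periodic rate i = 0.083/12 = 0.00691667; n = 3 × 12 = 36 periods.
FV = 300 × [(1+0.00691667)^36 − 1] / 0.00691667 = 300 × 40.719466 = 12,215.8397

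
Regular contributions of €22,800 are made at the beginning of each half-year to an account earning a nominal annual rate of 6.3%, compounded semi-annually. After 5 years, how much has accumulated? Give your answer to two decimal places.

With 2 periods per year: i = 0.0315, n = 10.
FV = 22800 × [(1+0.0315)^10 − 1] / 0.0315 × (1+i) = 22800 × 11.907005 = 271,479.7188
(Beginning-of-period payments → annuity-due factor ×(1+i).)

€271,479.72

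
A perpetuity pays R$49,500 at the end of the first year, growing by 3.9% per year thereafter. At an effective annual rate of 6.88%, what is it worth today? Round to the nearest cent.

PV = D₁/(r − g) = 49500/(0.0688 − 0.039) = 1,661,073.8255

R$1,661,073.83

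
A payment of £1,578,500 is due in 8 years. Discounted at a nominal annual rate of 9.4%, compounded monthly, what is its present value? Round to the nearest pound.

Periodic rate i = 0.094/12 = 0.00783333; n = 8 × 12 = 96 periods.
PV = 1,578,500 / (1 + 0.00783333)^96 = 1,578,500 / 2.115032 = 746,324.3938

£746,324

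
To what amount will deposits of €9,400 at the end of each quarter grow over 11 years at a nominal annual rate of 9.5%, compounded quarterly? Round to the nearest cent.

€715,933.27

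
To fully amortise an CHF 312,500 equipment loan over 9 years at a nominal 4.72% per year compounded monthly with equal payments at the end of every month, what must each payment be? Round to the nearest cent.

With 12 periods per year: i = 0.00393333, n = 108.
Annuity-PV factor = 87.852802; PMT = 312500 / 87.852802 = 3,557.0863

CHF 3,557.09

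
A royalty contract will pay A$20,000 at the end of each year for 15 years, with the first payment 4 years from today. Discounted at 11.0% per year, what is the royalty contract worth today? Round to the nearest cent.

A$105,158.04

Value one period before first payment (t=3): 20000 × [1 − (1+0.11)^(−15)] / 0.11 = 20000 × 7.190870 = 143,817.3915
Discount back 3 years: 143,817.3915 × (1+0.11)^(−3) = 143,817.3915 × 0.731191 = 105,158.0372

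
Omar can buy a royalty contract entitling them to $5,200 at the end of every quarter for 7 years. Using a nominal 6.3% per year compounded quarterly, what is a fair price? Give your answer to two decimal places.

Periodic rate i = 0.063/4 = 0.01575; n = 7 × 4 = 28 periods.
Annuity factor a(28|0.01575) = 22.501096; PV = 5200 × 22.501096 = 117,005.6967

$117,005.70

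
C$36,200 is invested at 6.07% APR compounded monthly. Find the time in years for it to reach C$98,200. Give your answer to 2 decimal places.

Periodic rate i = 0.0607/12 = 0.00505833.
n = ln(98200/36200) / ln(1+0.00505833) = ln(2.71271) / 0.005046 = 197.7863 months
= 197.7863/12 years

16.48 years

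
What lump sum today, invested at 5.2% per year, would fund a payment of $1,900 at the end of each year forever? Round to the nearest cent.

$36,538.46

PV = PMT / i = 1900 / 0.052 = 36,538.4615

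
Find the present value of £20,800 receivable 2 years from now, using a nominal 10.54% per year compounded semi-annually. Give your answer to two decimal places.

£16,937.33

With 2 periods per year: i = 0.0527, n = 4.
PV = FV·(1+i)^(−n) = 20,800 × 0.814295 = 16,937.3259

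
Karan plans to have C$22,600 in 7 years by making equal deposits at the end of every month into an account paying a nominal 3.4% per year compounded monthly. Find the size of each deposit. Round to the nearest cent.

C$238.68

With 12 periods per year: i = 0.00283333, n = 84.
FV-annuity factor = 94.687872; PMT = 22600 / 94.687872 = 238.6789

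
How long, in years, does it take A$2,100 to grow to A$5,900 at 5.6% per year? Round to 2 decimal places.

(1+i)^n = 5900/2100 = 2.80952, so n = ln 2.80952 / ln 1.056 = 18.9585 years

18.96 years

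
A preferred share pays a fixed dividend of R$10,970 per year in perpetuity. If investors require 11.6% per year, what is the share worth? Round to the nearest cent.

R$94,568.97

PV = C/r = 10970/0.116 = 94,568.9655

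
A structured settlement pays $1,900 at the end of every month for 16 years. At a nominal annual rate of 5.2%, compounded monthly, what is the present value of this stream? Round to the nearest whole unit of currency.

$247,309

i = 0.052/12 = 0.00433333 per month; n = 16·12 = 192.
Annuity factor a(192|0.00433333) = 130.162850; PV = 1900 × 130.162850 = 247,309.4144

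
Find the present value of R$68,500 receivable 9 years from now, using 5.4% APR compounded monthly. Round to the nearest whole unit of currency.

R$42,179

Periodic rate i = 0.054/12 = 0.0045; n = 9 × 12 = 108 periods.
PV = 68,500 / (1 + 0.0045)^108 = 68,500 / 1.624028 = 42,179.0636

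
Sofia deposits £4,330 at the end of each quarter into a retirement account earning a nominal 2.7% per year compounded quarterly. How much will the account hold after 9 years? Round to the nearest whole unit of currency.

With 4 periods per year: i = 0.00675, n = 36.
FV = 4330 × [(1+0.00675)^36 − 1] / 0.00675 = 4330 × 40.596743 = 175,783.8973

£175,784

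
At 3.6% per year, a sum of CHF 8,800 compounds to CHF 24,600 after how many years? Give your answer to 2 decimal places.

n = ln(24600/8800) / ln(1+0.036) = ln(2.79545) / 0.035367 = 29.0664 years

29.07 years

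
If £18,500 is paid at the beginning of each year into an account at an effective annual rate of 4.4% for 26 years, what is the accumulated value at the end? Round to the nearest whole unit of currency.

£905,767

FV = PMT · [(1+i)^n − 1] / i × (1+i) = 18500 · 48.960404 = 905,767.4725
(Beginning-of-period payments → annuity-due factor ×(1+i).)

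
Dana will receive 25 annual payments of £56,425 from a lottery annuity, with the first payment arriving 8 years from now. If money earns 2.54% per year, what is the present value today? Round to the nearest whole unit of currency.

Value one period before first payment (t=7): 56425 × [1 − (1+0.0254)^(−25)] / 0.0254 = 56425 × 18.340360 = 1,034,854.8363
Discount back 7 years: 1,034,854.8363 × (1+0.0254)^(−7) = 1,034,854.8363 × 0.838971 = 868,212.9151

£868,213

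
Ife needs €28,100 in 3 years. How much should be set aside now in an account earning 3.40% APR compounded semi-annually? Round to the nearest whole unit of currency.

With 2 periods per year: i = 0.017, n = 6.
Discount factor = (1+0.017)^(−6) = 0.903804; PV = 28,100 × 0.903804 = 25,396.8938

€25,397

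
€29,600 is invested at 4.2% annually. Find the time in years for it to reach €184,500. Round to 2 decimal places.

44.48 years

n = ln(184500/29600) / ln(1+0.042) = ln(6.23311) / 0.041142 = 44.4771 years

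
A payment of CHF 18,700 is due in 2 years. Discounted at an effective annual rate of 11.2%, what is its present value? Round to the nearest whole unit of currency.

PV = FV·(1+i)^(−n) = 18,700 × 0.808706 = 15,122.7939

CHF 15,123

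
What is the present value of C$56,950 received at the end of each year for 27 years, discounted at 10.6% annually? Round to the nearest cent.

C$501,880.76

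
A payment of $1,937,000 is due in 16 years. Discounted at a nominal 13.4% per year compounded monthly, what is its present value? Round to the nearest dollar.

$229,701

Periodic rate i = 0.134/12 = 0.0111667; n = 16 × 12 = 192 periods.
PV = FV·(1+i)^(−n) = 1,937,000 × 0.118586 = 229,700.8832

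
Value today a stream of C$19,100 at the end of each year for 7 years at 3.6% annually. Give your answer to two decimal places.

C$116,353.19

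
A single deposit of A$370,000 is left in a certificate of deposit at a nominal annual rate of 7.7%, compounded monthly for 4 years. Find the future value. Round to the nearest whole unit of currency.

A$502,964

Periodic rate i = 0.077/12 = 0.00641667; n = 4 × 12 = 48 periods.
FV = 370,000 × (1 + 0.00641667)^48 = 502,964.2258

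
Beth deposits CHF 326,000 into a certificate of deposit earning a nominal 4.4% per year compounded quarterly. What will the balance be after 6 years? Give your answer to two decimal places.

CHF 423,882.35

Periodic rate i = 0.044/4 = 0.011; n = 6 × 4 = 24 periods.
FV = 326,000 × (1 + 0.011)^24 = 423,882.3508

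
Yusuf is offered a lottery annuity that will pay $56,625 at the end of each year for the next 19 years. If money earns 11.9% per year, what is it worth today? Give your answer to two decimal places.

Annuity factor a(19|0.119) = 7.410974; PV = 56625 × 7.410974 = 419,646.3798

$419,646.38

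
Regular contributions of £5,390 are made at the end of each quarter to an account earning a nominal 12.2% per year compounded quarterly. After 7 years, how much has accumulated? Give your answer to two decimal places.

£233,136.12

i = 0.122/4 = 0.0305 per quarter; n = 7·4 = 28.
FV = 5390 × [(1+0.0305)^28 − 1] / 0.0305 = 5390 × 43.253455 = 233,136.1228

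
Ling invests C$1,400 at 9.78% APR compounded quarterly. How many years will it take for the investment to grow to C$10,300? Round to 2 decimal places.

Periodic rate i = 0.0978/4 = 0.02445.
(1+i)^n = 10300/1400 = 7.35714, so n = ln 7.35714 / ln 1.02445 = 82.6164 quarters
= 82.6164/4 years

20.65 years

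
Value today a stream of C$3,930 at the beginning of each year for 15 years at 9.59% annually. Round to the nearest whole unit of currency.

C$33,540

Annuity factor a(15|0.0959) × (1+i) = 8.534262; PV = 3930 × 8.534262 = 33,539.6509
(annuity-due: payments at period start, so ×(1+i).)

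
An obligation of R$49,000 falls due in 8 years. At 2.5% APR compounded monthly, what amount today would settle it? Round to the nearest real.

R$40,126

i = 0.025/12 = 0.00208333 per month; n = 8·12 = 96.
Discount factor = (1+0.00208333)^(−96) = 0.818901; PV = 49,000 × 0.818901 = 40,126.1541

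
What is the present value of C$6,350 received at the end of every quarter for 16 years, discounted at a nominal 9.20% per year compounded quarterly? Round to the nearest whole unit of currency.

C$211,669

With 4 periods per year: i = 0.023, n = 64.
PV = PMT · [1 − (1+i)^(−n)] / i = 6350 · 33.333738 = 211,669.2391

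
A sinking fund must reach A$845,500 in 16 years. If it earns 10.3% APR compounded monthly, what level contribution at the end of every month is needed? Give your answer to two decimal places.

A$1,744.45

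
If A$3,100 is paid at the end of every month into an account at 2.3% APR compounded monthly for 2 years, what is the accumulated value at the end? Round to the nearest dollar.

With 12 periods per year: i = 0.00191667, n = 24.
Accumulation factor s(24|0.00191667) = 24.536511; FV = 3100 × 24.536511 = 76,063.1834

A$76,063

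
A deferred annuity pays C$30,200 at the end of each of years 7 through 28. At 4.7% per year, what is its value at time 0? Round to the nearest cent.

Value one period before first payment (t=6): 30200 × [1 − (1+0.047)^(−22)] / 0.047 = 30200 × 13.530638 = 408,625.2560
Discount back 6 years: 408,625.2560 × (1+0.047)^(−6) = 408,625.2560 × 0.759137 = 310,202.3728

C$310,202.37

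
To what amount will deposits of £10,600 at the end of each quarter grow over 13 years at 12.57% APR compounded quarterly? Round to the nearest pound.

Periodic rate i = 0.1257/4 = 0.031425; n = 13 × 4 = 52 periods.
FV = 10600 × [(1+0.031425)^52 − 1] / 0.031425 = 10600 × 127.209539 = 1,348,421.1109

£1,348,421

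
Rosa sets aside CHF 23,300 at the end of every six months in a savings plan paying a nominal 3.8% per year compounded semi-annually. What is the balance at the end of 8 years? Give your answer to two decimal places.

Periodic rate i = 0.038/2 = 0.019; n = 8 × 2 = 16 periods.
FV = 23300 × [(1+0.019)^16 − 1] / 0.019 = 23300 × 18.495233 = 430,938.9289

CHF 430,938.93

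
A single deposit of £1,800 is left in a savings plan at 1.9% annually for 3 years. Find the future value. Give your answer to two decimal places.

FV = PV·(1+i)^n = 1,800 × 1.058090 = 1,904.5617

£1,904.56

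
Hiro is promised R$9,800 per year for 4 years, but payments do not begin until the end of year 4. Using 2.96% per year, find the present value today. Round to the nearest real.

PV at t=3 (ordinary 4-year annuity): 9800 × a(4|0.0296) = 9800 × 3.720657 = 36,462.4352
PV₀ = 36,462.4352 / (1+0.0296)^3 = 36,462.4352 / 1.091454 = 33,407.1994

R$33,407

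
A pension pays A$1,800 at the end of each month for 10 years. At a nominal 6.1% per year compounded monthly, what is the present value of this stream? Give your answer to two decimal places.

A$161,401.19

i = 0.061/12 = 0.00508333 per month; n = 10·12 = 120.
PV = PMT · [1 − (1+i)^(−n)] / i = 1800 · 89.667326 = 161,401.1863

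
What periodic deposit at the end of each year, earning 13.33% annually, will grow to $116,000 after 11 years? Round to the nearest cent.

PMT = 116000 / ( [(1+0.1333)^11 − 1] / 0.1333 ) = 116000 / 22.212296 = 5,222.3327

$5,222.33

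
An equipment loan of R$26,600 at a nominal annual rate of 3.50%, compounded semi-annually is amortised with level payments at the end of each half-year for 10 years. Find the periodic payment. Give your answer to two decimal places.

R$1,587.79

Periodic rate i = 0.035/2 = 0.0175; n = 10 × 2 = 20 periods.
Annuity-PV factor = 16.752881; PMT = 26600 / 16.752881 = 1,587.7866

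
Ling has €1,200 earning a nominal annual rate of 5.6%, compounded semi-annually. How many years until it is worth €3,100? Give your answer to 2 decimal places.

Periodic rate i = 0.056/2 = 0.028.
n = ln(3100/1200) / ln(1+0.028) = ln(2.58333) / 0.027615 = 34.3681 half-years
= 34.3681/2 years

17.18 years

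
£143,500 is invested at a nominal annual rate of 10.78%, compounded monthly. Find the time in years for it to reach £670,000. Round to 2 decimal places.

Periodic rate i = 0.1078/12 = 0.00898333.
n = ln(670000/143500) / ln(1+0.00898333) = ln(4.66899) / 0.008943 = 172.3028 months
= 172.3028/12 years

14.36 years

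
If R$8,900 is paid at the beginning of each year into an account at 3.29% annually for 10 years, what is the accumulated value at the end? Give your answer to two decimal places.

FV = 8900 × [(1+0.0329)^10 − 1] / 0.0329 × (1+i) = 8900 × 12.000409 = 106,803.6392
(annuity-due: payments at period start, so ×(1+i).)

R$106,803.64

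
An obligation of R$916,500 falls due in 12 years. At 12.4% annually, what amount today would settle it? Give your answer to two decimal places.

R$225,391.09

Discount factor = (1+0.124)^(−12) = 0.245926; PV = 916,500 × 0.245926 = 225,391.0852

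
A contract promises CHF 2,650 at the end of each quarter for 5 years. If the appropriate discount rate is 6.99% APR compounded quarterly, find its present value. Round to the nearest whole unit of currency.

i = 0.0699/4 = 0.017475 per quarter; n = 5·4 = 20.
PV = 2650 × [1 − (1+0.017475)^(−20)] / 0.017475 = 2650 × 16.756967 = 44,405.9627

CHF 44,406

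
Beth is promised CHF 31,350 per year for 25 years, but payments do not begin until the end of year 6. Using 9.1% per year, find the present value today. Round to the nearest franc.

Value one period before first payment (t=5): 31350 × [1 − (1+0.091)^(−25)] / 0.091 = 31350 × 9.743522 = 305,459.4191
PV₀ = 305,459.4191 / (1+0.091)^5 = 305,459.4191 / 1.545695 = 197,619.4875

CHF 197,619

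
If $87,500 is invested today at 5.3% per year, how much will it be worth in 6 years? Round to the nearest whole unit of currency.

FV = PV·(1+i)^n = 87,500 × 1.363233 = 119,282.9250

$119,283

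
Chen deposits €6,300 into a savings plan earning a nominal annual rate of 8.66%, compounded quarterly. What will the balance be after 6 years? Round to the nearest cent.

i = 0.0866/4 = 0.02165 per quarter; n = 6·4 = 24.
FV = 6,300 × (1 + 0.02165)^24 = 10,533.9655

€10,533.97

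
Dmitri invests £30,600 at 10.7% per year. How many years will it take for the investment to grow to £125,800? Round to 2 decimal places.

13.91 years

(1+i)^n = 125800/30600 = 4.11111, so n = ln 4.11111 / ln 1.107 = 13.9070 years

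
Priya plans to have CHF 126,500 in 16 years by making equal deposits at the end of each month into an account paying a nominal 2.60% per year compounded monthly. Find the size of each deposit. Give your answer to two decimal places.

With 12 periods per year: i = 0.00216667, n = 192.
FV-annuity factor = 237.786392; PMT = 126500 / 237.786392 = 531.9901

CHF 531.99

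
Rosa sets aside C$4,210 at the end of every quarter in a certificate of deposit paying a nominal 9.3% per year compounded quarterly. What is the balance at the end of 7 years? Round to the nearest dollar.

C$163,551

With 4 periods per year: i = 0.02325, n = 28.
FV = 4210 × [(1+0.02325)^28 − 1] / 0.02325 = 4210 × 38.848191 = 163,550.8837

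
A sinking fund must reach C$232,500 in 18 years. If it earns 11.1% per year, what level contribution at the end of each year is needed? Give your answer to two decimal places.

C$4,567.31

FV-annuity factor = 50.905235; PMT = 232500 / 50.905235 = 4,567.3102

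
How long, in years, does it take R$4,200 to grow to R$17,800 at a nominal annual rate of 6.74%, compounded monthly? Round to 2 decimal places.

Periodic rate i = 0.0674/12 = 0.00561667.
n = ln(17800/4200) / ln(1+0.00561667) = ln(4.23810) / 0.005601 = 257.8337 months
= 257.8337/12 years

21.49 years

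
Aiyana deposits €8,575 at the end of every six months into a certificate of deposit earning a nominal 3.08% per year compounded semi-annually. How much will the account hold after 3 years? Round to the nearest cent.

€53,471.97

Periodic rate i = 0.0308/2 = 0.0154; n = 3 × 2 = 6 periods.
Accumulation factor s(6|0.0154) = 6.235798; FV = 8575 × 6.235798 = 53,471.9706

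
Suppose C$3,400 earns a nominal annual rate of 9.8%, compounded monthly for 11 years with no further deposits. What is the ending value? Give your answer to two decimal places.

C$9,948.26

i = 0.098/12 = 0.00816667 per month; n = 11·12 = 132.
FV = 3,400 × (1 + 0.00816667)^132 = 9,948.2576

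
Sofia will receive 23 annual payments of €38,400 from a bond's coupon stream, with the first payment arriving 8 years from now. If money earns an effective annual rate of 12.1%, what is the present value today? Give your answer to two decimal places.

Value one period before first payment (t=7): 38400 × [1 − (1+0.121)^(−23)] / 0.121 = 38400 × 7.667035 = 294,414.1384
Discount back 7 years: 294,414.1384 × (1+0.121)^(−7) = 294,414.1384 × 0.449532 = 132,348.6068

€132,348.61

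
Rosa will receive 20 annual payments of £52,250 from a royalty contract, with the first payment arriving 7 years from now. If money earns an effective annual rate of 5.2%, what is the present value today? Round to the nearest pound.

Value one period before first payment (t=6): 52250 × [1 − (1+0.052)^(−20)] / 0.052 = 52250 × 12.253558 = 640,248.4149
Discount back 6 years: 640,248.4149 × (1+0.052)^(−6) = 640,248.4149 × 0.737744 = 472,339.2906

£472,339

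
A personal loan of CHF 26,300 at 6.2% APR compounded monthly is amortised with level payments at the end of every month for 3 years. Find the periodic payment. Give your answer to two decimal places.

CHF 802.48

Periodic rate i = 0.062/12 = 0.00516667; n = 3 × 12 = 36 periods.
Annuity-PV factor = 32.773303; PMT = 26300 / 32.773303 = 802.4824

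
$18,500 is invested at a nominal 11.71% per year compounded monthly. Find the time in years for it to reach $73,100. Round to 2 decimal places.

Periodic rate i = 0.1171/12 = 0.00975833.
n = ln(73100/18500) / ln(1+0.00975833) = ln(3.95135) / 0.009711 = 141.4946 months
= 141.4946/12 years

11.79 years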